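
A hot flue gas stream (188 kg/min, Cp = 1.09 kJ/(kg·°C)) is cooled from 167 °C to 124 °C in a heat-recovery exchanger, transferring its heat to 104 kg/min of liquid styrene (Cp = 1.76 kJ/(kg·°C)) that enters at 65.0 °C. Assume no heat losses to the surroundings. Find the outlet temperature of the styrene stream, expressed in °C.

T_c,out = 113 °C

Heat released by hot stream: Q = 188 × 1.09 × (167 − 124) = 8811.6 kJ/min
Energy balance on cold side (adiabatic exchanger): Q = ṁ_c·Cp_c·(T_c,out − T_c,in)
T_c,out = 65.0 + 8811.6/(104 × 1.76) = 113.14 °C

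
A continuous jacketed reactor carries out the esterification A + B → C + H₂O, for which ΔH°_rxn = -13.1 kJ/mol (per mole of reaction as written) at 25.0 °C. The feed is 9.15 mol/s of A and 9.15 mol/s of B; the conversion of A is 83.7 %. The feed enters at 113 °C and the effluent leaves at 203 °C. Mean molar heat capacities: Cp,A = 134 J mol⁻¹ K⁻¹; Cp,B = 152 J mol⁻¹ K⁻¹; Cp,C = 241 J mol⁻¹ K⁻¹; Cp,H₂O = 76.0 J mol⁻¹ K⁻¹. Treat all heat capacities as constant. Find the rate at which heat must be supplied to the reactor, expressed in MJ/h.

Extent of reaction ξ = 0.837 × 9.15 = 7.6585 mol/s
Reaction term: ξ·ΔH°_rxn = 7.6585 × -13.1 = -100.33 kJ/s
Sensible, feed 113→25 °C: -230.29 kJ/s
Outlet flows (mol/s): A 1.4915, B 1.4915, C 7.6585, H₂O 7.6585
Sensible, products 25→203 °C: 508.07 kJ/s
Q = ΔH = 177.45 kJ/s = 177.45 kW
Heat supplied = 638.83 MJ/h

Q_in = 639 MJ/h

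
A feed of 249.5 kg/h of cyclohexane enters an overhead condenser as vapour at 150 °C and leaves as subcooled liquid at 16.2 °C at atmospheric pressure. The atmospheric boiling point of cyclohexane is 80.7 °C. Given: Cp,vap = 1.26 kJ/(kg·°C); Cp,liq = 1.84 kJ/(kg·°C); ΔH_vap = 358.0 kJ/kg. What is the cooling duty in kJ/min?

vapour 150→80.7 °C: -87.318 kJ/kg
condensation at 80.7 °C: -358 kJ/kg
liquid 80.7→16.2 °C: -118.68 kJ/kg
Δh = -87.318 + -358 + -118.68 = -564 kJ/kg
Q = ṁ·Δh = 249.5 kg/h × -564 kJ/kg = -140720 kJ/h
|Q| = 39.088 kW = 2345.3 kJ/min

Q_c = 2350 kJ/min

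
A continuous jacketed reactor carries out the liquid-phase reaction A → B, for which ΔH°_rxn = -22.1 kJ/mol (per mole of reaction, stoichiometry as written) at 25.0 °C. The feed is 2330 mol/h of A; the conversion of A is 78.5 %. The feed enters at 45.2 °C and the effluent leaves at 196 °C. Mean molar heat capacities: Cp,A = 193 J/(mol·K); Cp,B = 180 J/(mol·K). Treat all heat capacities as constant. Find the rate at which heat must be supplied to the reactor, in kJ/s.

Extent of reaction ξ = 0.785 × 2330 = 1829.1 mol/h
Reaction term: ξ·ΔH°_rxn = 1829.1 × -22.1 = -40422 kJ/h
Sensible, feed 45.2→25 °C: -9083.7 kJ/h
Outlet flows (mol/h): A 500.95, B 1829.1
Sensible, products 25→196 °C: 72831 kJ/h
Q = ΔH = 23325 kJ/h = 6.4792 kW
Heat supplied = 6.4792 kJ/s

Q_in = 6.48 kJ/s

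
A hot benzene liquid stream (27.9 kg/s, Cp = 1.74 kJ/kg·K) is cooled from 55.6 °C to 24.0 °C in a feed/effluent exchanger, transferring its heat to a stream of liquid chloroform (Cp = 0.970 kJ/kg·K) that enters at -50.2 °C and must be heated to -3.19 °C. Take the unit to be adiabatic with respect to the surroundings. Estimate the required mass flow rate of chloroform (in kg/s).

ṁ_c = 33.6 kg/s

Heat released by hot stream: Q = 27.9 × 1.74 × (55.6 − 24.0) = 1534.1 kJ/s
Energy balance on cold side (adiabatic exchanger): Q = ṁ_c·Cp_c·(T_c,out − T_c,in)
ṁ_c = 1534.1 / [0.970 × (-3.19 − -50.2)] = 33.642 kg/s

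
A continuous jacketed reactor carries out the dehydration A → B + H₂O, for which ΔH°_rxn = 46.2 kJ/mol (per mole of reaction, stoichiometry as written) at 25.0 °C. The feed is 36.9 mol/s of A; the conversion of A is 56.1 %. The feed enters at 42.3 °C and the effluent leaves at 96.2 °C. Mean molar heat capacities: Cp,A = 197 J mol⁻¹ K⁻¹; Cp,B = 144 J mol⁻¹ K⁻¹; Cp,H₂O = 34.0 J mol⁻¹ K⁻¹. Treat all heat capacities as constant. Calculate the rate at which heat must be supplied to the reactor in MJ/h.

Extent of reaction ξ = 0.561 × 36.9 = 20.701 mol/s
Reaction term: ξ·ΔH°_rxn = 20.701 × 46.2 = 956.38 kJ/s
Sensible, feed 42.3→25 °C: -125.76 kJ/s
Outlet flows (mol/s): A 16.199, B 20.701, H₂O 20.701
Sensible, products 25→96.2 °C: 489.57 kJ/s
Q = ΔH = 1320.2 kJ/s = 1320.2 kW
Heat supplied = 4752.7 MJ/h

Q_in = 4750 MJ/h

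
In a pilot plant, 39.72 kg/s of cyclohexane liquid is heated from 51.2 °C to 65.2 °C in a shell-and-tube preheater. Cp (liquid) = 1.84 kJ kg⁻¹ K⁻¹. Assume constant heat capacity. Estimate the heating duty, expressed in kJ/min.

Q = 61400 kJ/min

Q = ṁ·Cp·ΔT = 39.72 × 1.84 × (65.2 − 51.2) = 1023.2 kJ/s
Heating duty = 61391 kJ/min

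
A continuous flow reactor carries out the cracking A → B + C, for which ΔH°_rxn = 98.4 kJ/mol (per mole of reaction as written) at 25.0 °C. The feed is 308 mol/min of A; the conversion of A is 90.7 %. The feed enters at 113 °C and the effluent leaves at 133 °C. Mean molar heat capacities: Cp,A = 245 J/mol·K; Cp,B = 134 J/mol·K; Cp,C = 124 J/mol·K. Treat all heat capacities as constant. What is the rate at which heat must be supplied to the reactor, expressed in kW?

Q_in = 490 kW

Extent of reaction ξ = 0.907 × 308 = 279.36 mol/min
Reaction term: ξ·ΔH°_rxn = 279.36 × 98.4 = 27489 kJ/min
Sensible, feed 113→25 °C: -6640.5 kJ/min
Outlet flows (mol/min): A 28.644, B 279.36, C 279.36
Sensible, products 25→133 °C: 8541.9 kJ/min
Q = ΔH = 29390 kJ/min = 489.83 kW
Heat supplied = 489.83 kW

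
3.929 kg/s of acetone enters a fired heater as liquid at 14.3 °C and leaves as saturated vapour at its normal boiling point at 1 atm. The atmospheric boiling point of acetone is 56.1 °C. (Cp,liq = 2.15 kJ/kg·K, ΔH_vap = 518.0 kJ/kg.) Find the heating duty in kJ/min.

liquid 14.3→56.1 °C: 89.87 kJ/kg
vaporisation at 56.1 °C: 518 kJ/kg
Δh = 89.87 + 518 = 607.87 kJ/kg
Q = ṁ·Δh = 3.929 kg/s × 607.87 kJ/kg = 2388.3 kJ/s
|Q| = 2388.3 kW = 143300 kJ/min

Q = 143000 kJ/min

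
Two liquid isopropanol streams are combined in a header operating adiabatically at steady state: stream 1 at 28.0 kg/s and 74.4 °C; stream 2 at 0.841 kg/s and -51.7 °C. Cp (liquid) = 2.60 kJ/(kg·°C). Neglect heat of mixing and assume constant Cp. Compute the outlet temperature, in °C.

No heat crosses the boundary, so H_out = H_in.
Σ ṁᵢCp,ᵢTᵢ = 28.0×2.60×74.4 + 0.841×2.60×-51.7 = 5303.3
Σ ṁᵢCp,ᵢ = 28.0×2.60 + 0.841×2.60 = 74.987
T_out = 5303.3 / 74.987 = 70.723 °C

T_out = 70.7 °C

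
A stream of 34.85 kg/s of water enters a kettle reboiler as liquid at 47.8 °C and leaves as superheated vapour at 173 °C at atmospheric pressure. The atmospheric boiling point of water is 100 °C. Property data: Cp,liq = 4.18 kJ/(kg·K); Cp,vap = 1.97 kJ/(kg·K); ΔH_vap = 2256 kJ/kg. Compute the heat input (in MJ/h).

Q = 328000 MJ/h

liquid 47.8→100 °C: 218.2 kJ/kg
vaporisation at 100 °C: 2256 kJ/kg
vapour 100→173 °C: 143.81 kJ/kg
Δh = 218.2 + 2256 + 143.81 = 2618 kJ/kg
Q = ṁ·Δh = 34.85 kg/s × 2618 kJ/kg = 91238 kJ/s
|Q| = 91238 kW = 328460 MJ/h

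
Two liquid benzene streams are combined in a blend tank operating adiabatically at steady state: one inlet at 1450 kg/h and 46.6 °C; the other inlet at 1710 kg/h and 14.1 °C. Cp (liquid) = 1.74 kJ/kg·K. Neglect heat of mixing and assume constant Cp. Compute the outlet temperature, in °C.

T_out = 29.0 °C

No heat crosses the boundary, so H_out = H_in.
T_out = Σ ṁᵢCp,ᵢTᵢ / Σ ṁᵢCp,ᵢ
      = 159520 / 5498.4 = 29.013 °C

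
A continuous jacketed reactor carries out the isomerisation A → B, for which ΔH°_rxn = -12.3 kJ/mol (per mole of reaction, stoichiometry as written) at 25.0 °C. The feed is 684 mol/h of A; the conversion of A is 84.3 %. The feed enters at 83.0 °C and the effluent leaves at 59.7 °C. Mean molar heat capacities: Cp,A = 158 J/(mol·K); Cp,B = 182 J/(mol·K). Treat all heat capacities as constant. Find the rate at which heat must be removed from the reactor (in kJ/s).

Extent of reaction ξ = 0.843 × 684 = 576.61 mol/h
Reaction term: ξ·ΔH°_rxn = 576.61 × -12.3 = -7092.3 kJ/h
Sensible, feed 83.0→25 °C: -6268.2 kJ/h
Outlet flows (mol/h): A 107.39, B 576.61
Sensible, products 25→59.7 °C: 4230.3 kJ/h
Q = ΔH = -9130.2 kJ/h = -2.5362 kW
Heat removed = 2.5362 kJ/s

Q_out = 2.54 kJ/s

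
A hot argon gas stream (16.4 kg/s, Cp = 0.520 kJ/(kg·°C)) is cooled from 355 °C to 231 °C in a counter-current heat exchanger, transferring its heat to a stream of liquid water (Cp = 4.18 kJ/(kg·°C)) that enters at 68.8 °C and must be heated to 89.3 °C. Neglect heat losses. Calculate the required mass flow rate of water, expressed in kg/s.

ṁ_c = 12.3 kg/s

Heat released by hot stream: Q = 16.4 × 0.520 × (355 − 231) = 1057.5 kJ/s
Energy balance on cold side (adiabatic exchanger): Q = ṁ_c·Cp_c·(T_c,out − T_c,in)
ṁ_c = 1057.5 / [4.18 × (89.3 − 68.8)] = 12.341 kg/s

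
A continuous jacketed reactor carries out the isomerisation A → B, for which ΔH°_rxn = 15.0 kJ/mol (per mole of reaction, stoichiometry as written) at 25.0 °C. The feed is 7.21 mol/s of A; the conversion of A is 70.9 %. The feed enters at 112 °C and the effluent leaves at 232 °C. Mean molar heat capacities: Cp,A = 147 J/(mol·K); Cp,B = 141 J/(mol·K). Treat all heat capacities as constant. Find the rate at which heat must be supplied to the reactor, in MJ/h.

Extent of reaction ξ = 0.709 × 7.21 = 5.1119 mol/s
Reaction term: ξ·ΔH°_rxn = 5.1119 × 15.0 = 76.678 kJ/s
Sensible, feed 112→25 °C: -92.209 kJ/s
Outlet flows (mol/s): A 2.0981, B 5.1119
Sensible, products 25→232 °C: 213.04 kJ/s
Q = ΔH = 197.51 kJ/s = 197.51 kW
Heat supplied = 711.05 MJ/h

Q_in = 711 MJ/h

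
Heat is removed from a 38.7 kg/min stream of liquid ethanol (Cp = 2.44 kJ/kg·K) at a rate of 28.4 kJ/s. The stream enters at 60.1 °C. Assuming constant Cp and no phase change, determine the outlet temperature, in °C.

Q = 28.4 kJ/s = 1704 kJ/min
ΔT = Q/(ṁ·Cp) = 1704/(38.7×2.44) = 18.045 K
T_out = 60.1 − 18.045 = 42.055 °C

T_out = 42.1 °C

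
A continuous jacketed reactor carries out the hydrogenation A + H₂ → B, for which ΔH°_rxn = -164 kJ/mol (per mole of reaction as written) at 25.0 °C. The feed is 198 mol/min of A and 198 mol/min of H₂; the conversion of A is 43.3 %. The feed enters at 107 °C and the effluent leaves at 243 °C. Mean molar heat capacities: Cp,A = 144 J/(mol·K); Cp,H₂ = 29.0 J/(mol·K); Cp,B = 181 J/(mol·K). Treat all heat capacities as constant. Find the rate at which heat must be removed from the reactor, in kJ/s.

Q_out = 154 kJ/s

Extent of reaction ξ = 0.433 × 198 = 85.734 mol/min
Reaction term: ξ·ΔH°_rxn = 85.734 × -164 = -14060 kJ/min
Sensible, feed 107→25 °C: -2808.8 kJ/min
Outlet flows (mol/min): A 112.27, H₂ 112.27, B 85.734
Sensible, products 25→243 °C: 7616.9 kJ/min
Q = ΔH = -9252.3 kJ/min = -154.21 kW
Heat removed = 154.21 kJ/s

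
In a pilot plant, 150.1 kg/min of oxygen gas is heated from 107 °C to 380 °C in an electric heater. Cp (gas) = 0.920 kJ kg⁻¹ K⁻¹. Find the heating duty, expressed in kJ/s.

Q = 628 kJ/s

Q = ṁ·Cp·ΔT = 150.1 × 0.920 × (380 − 107) = 37699 kJ/min
Converting: 37699 / 60 s = 628.32 kW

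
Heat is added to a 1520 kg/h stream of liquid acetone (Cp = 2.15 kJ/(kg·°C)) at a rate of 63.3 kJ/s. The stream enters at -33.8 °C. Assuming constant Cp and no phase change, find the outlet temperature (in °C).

T_out = 35.9 °C

Q = 63.3 kJ/s = 227880 kJ/h
ΔT = Q/(ṁ·Cp) = 227880/(1520×2.15) = 69.731 K
T_out = -33.8 + 69.731 = 35.931 °C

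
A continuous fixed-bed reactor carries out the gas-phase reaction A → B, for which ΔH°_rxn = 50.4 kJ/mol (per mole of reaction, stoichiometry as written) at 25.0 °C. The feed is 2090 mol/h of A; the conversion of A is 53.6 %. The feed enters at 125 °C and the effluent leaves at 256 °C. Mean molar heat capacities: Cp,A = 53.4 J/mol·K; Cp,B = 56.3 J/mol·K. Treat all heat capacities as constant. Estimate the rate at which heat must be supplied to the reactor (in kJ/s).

Extent of reaction ξ = 0.536 × 2090 = 1120.2 mol/h
Reaction term: ξ·ΔH°_rxn = 1120.2 × 50.4 = 56460 kJ/h
Sensible, feed 125→25 °C: -11161 kJ/h
Outlet flows (mol/h): A 969.76, B 1120.2
Sensible, products 25→256 °C: 26531 kJ/h
Q = ΔH = 71831 kJ/h = 19.953 kW
Heat supplied = 19.953 kJ/s

Q_in = 20.0 kJ/s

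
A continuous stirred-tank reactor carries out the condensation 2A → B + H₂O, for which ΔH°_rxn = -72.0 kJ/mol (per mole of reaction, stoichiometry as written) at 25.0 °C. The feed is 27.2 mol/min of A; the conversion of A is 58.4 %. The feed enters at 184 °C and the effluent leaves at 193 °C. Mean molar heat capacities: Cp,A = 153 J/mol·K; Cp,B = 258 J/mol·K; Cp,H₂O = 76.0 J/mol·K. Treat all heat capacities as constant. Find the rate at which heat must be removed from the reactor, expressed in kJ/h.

Q_out = 29800 kJ/h

Extent of reaction ξ = 0.584 × 27.2 / 2 = 7.9424 mol/min
Reaction term: ξ·ΔH°_rxn = 7.9424 × -72.0 = -571.85 kJ/min
Sensible, feed 184→25 °C: -661.69 kJ/min
Outlet flows (mol/min): A 11.315, B 7.9424, H₂O 7.9424
Sensible, products 25→193 °C: 736.51 kJ/min
Q = ΔH = -497.04 kJ/min = -8.284 kW
Heat removed = 29822 kJ/h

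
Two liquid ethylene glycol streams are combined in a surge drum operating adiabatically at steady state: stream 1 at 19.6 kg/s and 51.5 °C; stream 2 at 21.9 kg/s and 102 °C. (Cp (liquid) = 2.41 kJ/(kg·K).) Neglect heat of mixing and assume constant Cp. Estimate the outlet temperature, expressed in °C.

No heat crosses the boundary, so H_out = H_in.
T_out = Σ ṁᵢCp,ᵢTᵢ / Σ ṁᵢCp,ᵢ
      = 7816.1 / 100.02 = 78.149 °C

T_out = 78.1 °C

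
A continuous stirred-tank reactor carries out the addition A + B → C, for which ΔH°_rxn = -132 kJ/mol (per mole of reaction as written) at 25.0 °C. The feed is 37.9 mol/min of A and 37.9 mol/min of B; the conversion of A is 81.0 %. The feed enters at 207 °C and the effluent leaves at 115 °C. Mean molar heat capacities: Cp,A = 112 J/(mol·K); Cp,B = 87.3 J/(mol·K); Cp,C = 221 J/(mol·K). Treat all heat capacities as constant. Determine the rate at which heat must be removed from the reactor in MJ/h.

Extent of reaction ξ = 0.810 × 37.9 = 30.699 mol/min
Reaction term: ξ·ΔH°_rxn = 30.699 × -132 = -4052.3 kJ/min
Sensible, feed 207→25 °C: -1374.7 kJ/min
Outlet flows (mol/min): A 7.201, B 7.201, C 30.699
Sensible, products 25→115 °C: 739.77 kJ/min
Q = ΔH = -4687.2 kJ/min = -78.121 kW
Heat removed = 281.23 MJ/h

Q_out = 281 MJ/h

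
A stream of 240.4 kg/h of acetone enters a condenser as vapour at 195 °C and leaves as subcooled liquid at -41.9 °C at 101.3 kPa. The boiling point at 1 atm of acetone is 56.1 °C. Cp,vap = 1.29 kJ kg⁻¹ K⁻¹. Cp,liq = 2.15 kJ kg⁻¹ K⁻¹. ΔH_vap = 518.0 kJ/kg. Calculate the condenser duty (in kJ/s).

Q_c = 60.6 kJ/s

vapour 195→56.1 °C: -179.18 kJ/kg
condensation at 56.1 °C: -518 kJ/kg
liquid 56.1→-41.9 °C: -210.7 kJ/kg
Δh = -179.18 + -518 + -210.7 = -907.88 kJ/kg
Q = ṁ·Δh = 240.4 kg/h × -907.88 kJ/kg = -218250 kJ/h
|Q| = 60.626 kW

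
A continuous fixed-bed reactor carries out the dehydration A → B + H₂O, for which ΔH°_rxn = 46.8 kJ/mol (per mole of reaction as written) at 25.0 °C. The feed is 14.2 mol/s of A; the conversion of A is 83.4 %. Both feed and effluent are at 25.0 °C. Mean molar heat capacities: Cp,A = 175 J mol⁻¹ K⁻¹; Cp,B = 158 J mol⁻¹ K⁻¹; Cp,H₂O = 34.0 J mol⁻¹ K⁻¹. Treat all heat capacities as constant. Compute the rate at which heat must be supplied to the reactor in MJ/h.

Extent of reaction ξ = 0.834 × 14.2 = 11.843 mol/s
Reaction term: ξ·ΔH°_rxn = 11.843 × 46.8 = 554.24 kJ/s
Q = ΔH = 554.24 kJ/s = 554.24 kW
Heat supplied = 1995.3 MJ/h

Q_in = 2000 MJ/h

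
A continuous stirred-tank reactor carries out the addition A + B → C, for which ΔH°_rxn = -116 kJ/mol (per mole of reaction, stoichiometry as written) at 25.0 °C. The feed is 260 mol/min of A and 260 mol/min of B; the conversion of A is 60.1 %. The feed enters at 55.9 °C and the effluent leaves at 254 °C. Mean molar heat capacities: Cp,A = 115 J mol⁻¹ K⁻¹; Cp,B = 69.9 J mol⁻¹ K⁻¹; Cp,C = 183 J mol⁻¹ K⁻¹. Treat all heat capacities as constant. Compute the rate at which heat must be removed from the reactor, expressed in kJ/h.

Q_out = 520000 kJ/h

Extent of reaction ξ = 0.601 × 260 = 156.26 mol/min
Reaction term: ξ·ΔH°_rxn = 156.26 × -116 = -18126 kJ/min
Sensible, feed 55.9→25 °C: -1485.5 kJ/min
Outlet flows (mol/min): A 103.74, B 103.74, C 156.26
Sensible, products 25→254 °C: 10941 kJ/min
Q = ΔH = -8670.7 kJ/min = -144.51 kW
Heat removed = 520240 kJ/h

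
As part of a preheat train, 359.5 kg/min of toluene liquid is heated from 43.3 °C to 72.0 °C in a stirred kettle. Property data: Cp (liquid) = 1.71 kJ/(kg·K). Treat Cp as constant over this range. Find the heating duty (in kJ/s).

Q = ṁ·Cp·ΔT = 359.5 × 1.71 × (72.0 − 43.3) = 17643 kJ/min
Converting: 17643 / 60 s = 294.05 kW

Q = 294 kJ/s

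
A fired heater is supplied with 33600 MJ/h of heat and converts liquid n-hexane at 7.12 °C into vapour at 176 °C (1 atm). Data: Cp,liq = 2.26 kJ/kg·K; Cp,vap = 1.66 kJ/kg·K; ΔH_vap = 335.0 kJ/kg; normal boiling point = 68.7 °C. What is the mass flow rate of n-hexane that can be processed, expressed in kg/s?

ṁ = 14.3 kg/s

Δh = 2.26×(68.7−7.12) + 335.0 + 1.66×(176−68.7) = 652.29 kJ/kg
Q = 33600 MJ/h = 9333.3 kJ/s = 9333.3 kJ/s
ṁ = Q/Δh = 9333.3 / 652.29 = 14.309 kg/s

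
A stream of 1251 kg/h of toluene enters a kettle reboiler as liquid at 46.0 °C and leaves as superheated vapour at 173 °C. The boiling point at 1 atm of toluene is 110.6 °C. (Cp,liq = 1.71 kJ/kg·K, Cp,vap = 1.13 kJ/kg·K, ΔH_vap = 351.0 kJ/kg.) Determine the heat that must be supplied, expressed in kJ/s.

liquid 46.0→110.6 °C: 110.47 kJ/kg
vaporisation at 110.6 °C: 351 kJ/kg
vapour 110.6→173 °C: 70.512 kJ/kg
Δh = 110.47 + 351 + 70.512 = 531.98 kJ/kg
Q = ṁ·Δh = 1251 kg/h × 531.98 kJ/kg = 665500 kJ/h
|Q| = 184.86 kW

Q = 185 kJ/s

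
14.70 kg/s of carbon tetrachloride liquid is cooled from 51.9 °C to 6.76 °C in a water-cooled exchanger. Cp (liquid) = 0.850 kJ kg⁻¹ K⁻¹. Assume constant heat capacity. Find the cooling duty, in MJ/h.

Q_c = 2030 MJ/h

Q = ṁ·Cp·ΔT = 14.70 × 0.850 × (6.76 − 51.9) = -564.02 kJ/s
Cooling duty = 2030.5 MJ/h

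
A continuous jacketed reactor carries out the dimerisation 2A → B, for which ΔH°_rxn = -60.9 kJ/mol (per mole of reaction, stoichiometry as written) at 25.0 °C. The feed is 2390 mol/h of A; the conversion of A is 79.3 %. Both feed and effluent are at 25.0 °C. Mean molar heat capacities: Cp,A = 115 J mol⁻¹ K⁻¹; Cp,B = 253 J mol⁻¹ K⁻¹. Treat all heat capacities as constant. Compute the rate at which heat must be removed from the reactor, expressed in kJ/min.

Q_out = 962 kJ/min

Extent of reaction ξ = 0.793 × 2390 / 2 = 947.63 mol/h
Reaction term: ξ·ΔH°_rxn = 947.63 × -60.9 = -57711 kJ/h
Q = ΔH = -57711 kJ/h = -16.031 kW
Heat removed = 961.85 kJ/min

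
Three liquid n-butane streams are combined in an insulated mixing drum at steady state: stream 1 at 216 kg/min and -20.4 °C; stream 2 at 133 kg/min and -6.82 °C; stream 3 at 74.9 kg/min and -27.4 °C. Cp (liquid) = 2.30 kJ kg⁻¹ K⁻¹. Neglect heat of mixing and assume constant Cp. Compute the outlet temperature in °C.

Adiabatic, steady state ⇒ Σ ṁᵢCp,ᵢ(T_out − Tᵢ) = 0
T_out = Σ ṁᵢCp,ᵢTᵢ / Σ ṁᵢCp,ᵢ
      = -16941 / 974.97 = -17.376 °C

T_out = -17.4 °C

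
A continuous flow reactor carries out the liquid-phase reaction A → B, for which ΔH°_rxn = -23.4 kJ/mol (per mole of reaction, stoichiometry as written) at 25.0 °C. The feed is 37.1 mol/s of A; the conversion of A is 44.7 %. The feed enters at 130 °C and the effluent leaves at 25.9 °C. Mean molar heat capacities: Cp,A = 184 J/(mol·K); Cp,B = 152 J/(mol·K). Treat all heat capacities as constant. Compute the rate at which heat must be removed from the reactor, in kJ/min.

Q_out = 65900 kJ/min

Extent of reaction ξ = 0.447 × 37.1 = 16.584 mol/s
Reaction term: ξ·ΔH°_rxn = 16.584 × -23.4 = -388.06 kJ/s
Sensible, feed 130→25 °C: -716.77 kJ/s
Outlet flows (mol/s): A 20.516, B 16.584
Sensible, products 25→25.9 °C: 5.6661 kJ/s
Q = ΔH = -1099.2 kJ/s = -1099.2 kW
Heat removed = 65950 kJ/min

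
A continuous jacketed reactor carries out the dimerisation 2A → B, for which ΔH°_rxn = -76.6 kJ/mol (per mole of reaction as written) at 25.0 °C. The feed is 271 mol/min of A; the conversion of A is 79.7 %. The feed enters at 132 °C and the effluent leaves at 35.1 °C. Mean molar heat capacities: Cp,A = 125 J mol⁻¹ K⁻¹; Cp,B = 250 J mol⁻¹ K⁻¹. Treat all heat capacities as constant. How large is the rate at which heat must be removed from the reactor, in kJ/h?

Q_out = 693000 kJ/h

Extent of reaction ξ = 0.797 × 271 / 2 = 107.99 mol/min
Reaction term: ξ·ΔH°_rxn = 107.99 × -76.6 = -8272.3 kJ/min
Sensible, feed 132→25 °C: -3624.6 kJ/min
Outlet flows (mol/min): A 55.013, B 107.99
Sensible, products 25→35.1 °C: 342.14 kJ/min
Q = ΔH = -11555 kJ/min = -192.58 kW
Heat removed = 693290 kJ/h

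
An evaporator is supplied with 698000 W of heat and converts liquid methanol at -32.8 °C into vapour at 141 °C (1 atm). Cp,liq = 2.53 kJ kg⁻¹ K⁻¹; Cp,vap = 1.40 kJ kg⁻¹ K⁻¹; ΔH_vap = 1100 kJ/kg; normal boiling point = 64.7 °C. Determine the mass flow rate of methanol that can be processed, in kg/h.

Δh = 2.53×(64.7−-32.8) + 1100 + 1.40×(141−64.7) = 1453.5 kJ/kg
Q = 698000 W = 698 kJ/s = 2.5128e+06 kJ/h
ṁ = Q/Δh = 2.5128e+06 / 1453.5 = 1728.8 kg/h

ṁ = 1730 kg/h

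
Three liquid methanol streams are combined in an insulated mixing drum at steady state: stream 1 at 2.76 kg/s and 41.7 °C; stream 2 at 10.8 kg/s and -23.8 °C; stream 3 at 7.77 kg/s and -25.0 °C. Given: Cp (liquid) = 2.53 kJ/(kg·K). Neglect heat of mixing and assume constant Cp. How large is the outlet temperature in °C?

T_out = -15.8 °C

Energy balance with Q = 0: Σ ṁᵢCp,ᵢ(T_out − Tᵢ) = 0
Σ ṁᵢCp,ᵢTᵢ = 2.76×2.53×41.7 + 10.8×2.53×-23.8 + 7.77×2.53×-25.0 = -850.58
Σ ṁᵢCp,ᵢ = 2.76×2.53 + 10.8×2.53 + 7.77×2.53 = 53.965
T_out = -850.58 / 53.965 = -15.762 °C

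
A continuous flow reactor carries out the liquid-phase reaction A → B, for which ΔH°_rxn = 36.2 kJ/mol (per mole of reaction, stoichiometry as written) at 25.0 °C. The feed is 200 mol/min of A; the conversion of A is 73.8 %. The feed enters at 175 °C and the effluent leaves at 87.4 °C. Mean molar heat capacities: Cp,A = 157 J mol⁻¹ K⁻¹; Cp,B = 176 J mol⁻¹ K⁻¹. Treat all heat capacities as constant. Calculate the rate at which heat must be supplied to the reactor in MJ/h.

Q_in = 166 MJ/h

Extent of reaction ξ = 0.738 × 200 = 147.6 mol/min
Reaction term: ξ·ΔH°_rxn = 147.6 × 36.2 = 5343.1 kJ/min
Sensible, feed 175→25 °C: -4710 kJ/min
Outlet flows (mol/min): A 52.4, B 147.6
Sensible, products 25→87.4 °C: 2134.4 kJ/min
Q = ΔH = 2767.5 kJ/min = 46.125 kW
Heat supplied = 166.05 MJ/h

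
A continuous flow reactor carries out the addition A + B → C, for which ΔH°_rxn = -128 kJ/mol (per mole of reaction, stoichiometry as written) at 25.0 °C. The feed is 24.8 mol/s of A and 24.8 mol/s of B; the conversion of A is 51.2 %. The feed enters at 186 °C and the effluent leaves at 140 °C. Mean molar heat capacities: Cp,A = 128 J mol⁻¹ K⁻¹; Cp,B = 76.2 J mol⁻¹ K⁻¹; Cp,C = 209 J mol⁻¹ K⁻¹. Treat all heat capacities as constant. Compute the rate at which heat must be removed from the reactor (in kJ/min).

Extent of reaction ξ = 0.512 × 24.8 = 12.698 mol/s
Reaction term: ξ·ΔH°_rxn = 12.698 × -128 = -1625.3 kJ/s
Sensible, feed 186→25 °C: -815.33 kJ/s
Outlet flows (mol/s): A 12.102, B 12.102, C 12.698
Sensible, products 25→140 °C: 589.39 kJ/s
Q = ΔH = -1851.2 kJ/s = -1851.2 kW
Heat removed = 111070 kJ/min

Q_out = 111000 kJ/min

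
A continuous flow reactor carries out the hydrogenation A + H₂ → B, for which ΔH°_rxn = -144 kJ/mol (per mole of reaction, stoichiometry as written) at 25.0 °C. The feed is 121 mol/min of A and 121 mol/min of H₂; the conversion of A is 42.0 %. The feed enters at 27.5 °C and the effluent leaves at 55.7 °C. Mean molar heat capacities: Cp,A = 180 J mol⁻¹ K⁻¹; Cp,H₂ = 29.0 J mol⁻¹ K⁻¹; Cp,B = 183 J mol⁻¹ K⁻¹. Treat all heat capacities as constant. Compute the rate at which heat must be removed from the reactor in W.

Q_out = 111000 W

Extent of reaction ξ = 0.420 × 121 = 50.82 mol/min
Reaction term: ξ·ΔH°_rxn = 50.82 × -144 = -7318.1 kJ/min
Sensible, feed 27.5→25 °C: -63.222 kJ/min
Outlet flows (mol/min): A 70.18, H₂ 70.18, B 50.82
Sensible, products 25→55.7 °C: 735.81 kJ/min
Q = ΔH = -6645.5 kJ/min = -110.76 kW
Heat removed = 110760 W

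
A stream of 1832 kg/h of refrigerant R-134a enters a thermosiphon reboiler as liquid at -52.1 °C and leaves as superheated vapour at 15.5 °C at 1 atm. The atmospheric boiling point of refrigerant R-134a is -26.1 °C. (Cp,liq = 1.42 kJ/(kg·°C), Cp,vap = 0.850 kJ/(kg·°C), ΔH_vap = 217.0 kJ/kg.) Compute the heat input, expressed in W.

Q = 147000 W

liquid -52.1→-26.1 °C: 36.92 kJ/kg
vaporisation at -26.1 °C: 217 kJ/kg
vapour -26.1→15.5 °C: 35.36 kJ/kg
Δh = 36.92 + 217 + 35.36 = 289.28 kJ/kg
Q = ṁ·Δh = 1832 kg/h × 289.28 kJ/kg = 529960 kJ/h
|Q| = 147.21 kW = 147210 W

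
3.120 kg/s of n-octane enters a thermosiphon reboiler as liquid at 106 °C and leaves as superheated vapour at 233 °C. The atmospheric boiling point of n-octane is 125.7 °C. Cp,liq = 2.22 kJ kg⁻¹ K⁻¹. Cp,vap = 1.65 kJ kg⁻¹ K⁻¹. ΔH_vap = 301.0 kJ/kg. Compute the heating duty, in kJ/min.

Q = 97700 kJ/min

liquid 106→125.7 °C: 43.734 kJ/kg
vaporisation at 125.7 °C: 301 kJ/kg
vapour 125.7→233 °C: 177.04 kJ/kg
Δh = 43.734 + 301 + 177.04 = 521.78 kJ/kg
Q = ṁ·Δh = 3.120 kg/s × 521.78 kJ/kg = 1628 kJ/s
|Q| = 1628 kW = 97677 kJ/min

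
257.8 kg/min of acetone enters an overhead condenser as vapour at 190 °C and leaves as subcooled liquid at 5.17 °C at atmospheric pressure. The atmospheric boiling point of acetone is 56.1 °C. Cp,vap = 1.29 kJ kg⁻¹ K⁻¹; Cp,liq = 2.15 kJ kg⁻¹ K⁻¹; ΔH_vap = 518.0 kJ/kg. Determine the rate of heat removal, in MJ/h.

vapour 190→56.1 °C: -172.73 kJ/kg
condensation at 56.1 °C: -518 kJ/kg
liquid 56.1→5.17 °C: -109.5 kJ/kg
Δh = -172.73 + -518 + -109.5 = -800.23 kJ/kg
Q = ṁ·Δh = 257.8 kg/min × -800.23 kJ/kg = -206300 kJ/min
|Q| = 3438.3 kW = 12378 MJ/h

Q_c = 12400 MJ/h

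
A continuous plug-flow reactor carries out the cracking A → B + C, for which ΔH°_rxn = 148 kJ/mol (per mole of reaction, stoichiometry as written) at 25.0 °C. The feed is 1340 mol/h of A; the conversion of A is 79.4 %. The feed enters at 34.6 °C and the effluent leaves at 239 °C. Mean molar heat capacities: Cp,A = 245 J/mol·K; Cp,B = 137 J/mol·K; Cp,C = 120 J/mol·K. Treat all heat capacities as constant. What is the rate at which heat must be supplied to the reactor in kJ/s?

Q_in = 63.1 kJ/s

Extent of reaction ξ = 0.794 × 1340 = 1064 mol/h
Reaction term: ξ·ΔH°_rxn = 1064 × 148 = 157470 kJ/h
Sensible, feed 34.6→25 °C: -3151.7 kJ/h
Outlet flows (mol/h): A 276.04, B 1064, C 1064
Sensible, products 25→239 °C: 72988 kJ/h
Q = ΔH = 227300 kJ/h = 63.14 kW
Heat supplied = 63.14 kJ/s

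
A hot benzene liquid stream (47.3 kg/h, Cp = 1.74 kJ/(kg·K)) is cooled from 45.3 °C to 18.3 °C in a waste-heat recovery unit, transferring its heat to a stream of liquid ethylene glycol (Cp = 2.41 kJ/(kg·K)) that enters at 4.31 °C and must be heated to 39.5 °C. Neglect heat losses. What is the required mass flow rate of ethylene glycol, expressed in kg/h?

ṁ_c = 26.2 kg/h

Heat released by hot stream: Q = 47.3 × 1.74 × (45.3 − 18.3) = 2222.2 kJ/h
Energy balance on cold side (adiabatic exchanger): Q = ṁ_c·Cp_c·(T_c,out − T_c,in)
ṁ_c = 2222.2 / [2.41 × (39.5 − 4.31)] = 26.202 kg/h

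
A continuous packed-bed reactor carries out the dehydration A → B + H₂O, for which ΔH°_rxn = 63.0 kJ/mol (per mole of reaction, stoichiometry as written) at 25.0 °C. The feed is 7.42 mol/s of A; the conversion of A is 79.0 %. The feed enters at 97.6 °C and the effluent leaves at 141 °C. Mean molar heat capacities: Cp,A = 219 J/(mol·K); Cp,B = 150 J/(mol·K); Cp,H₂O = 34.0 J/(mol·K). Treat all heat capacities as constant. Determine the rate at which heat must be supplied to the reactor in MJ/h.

Q_in = 1500 MJ/h

Extent of reaction ξ = 0.790 × 7.42 = 5.8618 mol/s
Reaction term: ξ·ΔH°_rxn = 5.8618 × 63.0 = 369.29 kJ/s
Sensible, feed 97.6→25 °C: -117.97 kJ/s
Outlet flows (mol/s): A 1.5582, B 5.8618, H₂O 5.8618
Sensible, products 25→141 °C: 164.7 kJ/s
Q = ΔH = 416.02 kJ/s = 416.02 kW
Heat supplied = 1497.7 MJ/h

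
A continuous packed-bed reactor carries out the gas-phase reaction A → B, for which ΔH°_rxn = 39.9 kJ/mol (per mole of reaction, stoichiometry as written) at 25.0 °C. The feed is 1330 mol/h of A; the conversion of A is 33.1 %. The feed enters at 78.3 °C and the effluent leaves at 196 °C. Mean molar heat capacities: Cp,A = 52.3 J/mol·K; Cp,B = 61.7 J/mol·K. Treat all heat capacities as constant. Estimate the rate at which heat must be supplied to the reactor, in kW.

Q_in = 7.35 kW

Extent of reaction ξ = 0.331 × 1330 = 440.23 mol/h
Reaction term: ξ·ΔH°_rxn = 440.23 × 39.9 = 17565 kJ/h
Sensible, feed 78.3→25 °C: -3707.5 kJ/h
Outlet flows (mol/h): A 889.77, B 440.23
Sensible, products 25→196 °C: 12602 kJ/h
Q = ΔH = 26460 kJ/h = 7.35 kW
Heat supplied = 7.35 kW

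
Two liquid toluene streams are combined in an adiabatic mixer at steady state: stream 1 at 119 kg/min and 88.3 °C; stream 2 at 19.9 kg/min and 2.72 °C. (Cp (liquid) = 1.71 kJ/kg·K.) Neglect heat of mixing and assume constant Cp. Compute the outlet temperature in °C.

Energy balance with Q = 0: Σ ṁᵢCp,ᵢ(T_out − Tᵢ) = 0
T_out = Σ ṁᵢCp,ᵢTᵢ / Σ ṁᵢCp,ᵢ
      = 18061 / 237.52 = 76.039 °C

T_out = 76.0 °C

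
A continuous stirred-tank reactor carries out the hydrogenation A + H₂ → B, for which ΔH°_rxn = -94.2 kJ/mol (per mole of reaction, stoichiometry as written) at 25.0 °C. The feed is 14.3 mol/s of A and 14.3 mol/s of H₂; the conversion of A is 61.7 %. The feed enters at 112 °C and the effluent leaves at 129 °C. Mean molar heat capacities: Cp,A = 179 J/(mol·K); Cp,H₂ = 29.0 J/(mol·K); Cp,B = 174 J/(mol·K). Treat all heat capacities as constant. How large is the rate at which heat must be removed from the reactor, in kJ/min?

Extent of reaction ξ = 0.617 × 14.3 = 8.8231 mol/s
Reaction term: ξ·ΔH°_rxn = 8.8231 × -94.2 = -831.14 kJ/s
Sensible, feed 112→25 °C: -258.77 kJ/s
Outlet flows (mol/s): A 5.4769, H₂ 5.4769, B 8.8231
Sensible, products 25→129 °C: 278.14 kJ/s
Q = ΔH = -811.77 kJ/s = -811.77 kW
Heat removed = 48706 kJ/min

Q_out = 48700 kJ/min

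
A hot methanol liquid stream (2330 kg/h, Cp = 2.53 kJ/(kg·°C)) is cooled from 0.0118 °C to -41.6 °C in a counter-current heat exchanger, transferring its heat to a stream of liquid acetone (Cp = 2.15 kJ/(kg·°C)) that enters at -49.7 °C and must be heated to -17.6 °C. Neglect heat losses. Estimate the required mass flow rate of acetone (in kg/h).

ṁ_c = 3550 kg/h

Heat released by hot stream: Q = 2330 × 2.53 × (0.0118 − -41.6) = 245300 kJ/h
Energy balance on cold side (adiabatic exchanger): Q = ṁ_c·Cp_c·(T_c,out − T_c,in)
ṁ_c = 245300 / [2.15 × (-17.6 − -49.7)] = 3554.3 kg/h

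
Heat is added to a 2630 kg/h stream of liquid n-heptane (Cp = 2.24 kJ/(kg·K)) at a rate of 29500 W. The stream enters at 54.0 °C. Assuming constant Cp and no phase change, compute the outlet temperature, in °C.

T_out = 72.0 °C

Q = 29500 W = 106200 kJ/h
ΔT = Q/(ṁ·Cp) = 106200/(2630×2.24) = 18.027 K
T_out = 54.0 + 18.027 = 72.027 °C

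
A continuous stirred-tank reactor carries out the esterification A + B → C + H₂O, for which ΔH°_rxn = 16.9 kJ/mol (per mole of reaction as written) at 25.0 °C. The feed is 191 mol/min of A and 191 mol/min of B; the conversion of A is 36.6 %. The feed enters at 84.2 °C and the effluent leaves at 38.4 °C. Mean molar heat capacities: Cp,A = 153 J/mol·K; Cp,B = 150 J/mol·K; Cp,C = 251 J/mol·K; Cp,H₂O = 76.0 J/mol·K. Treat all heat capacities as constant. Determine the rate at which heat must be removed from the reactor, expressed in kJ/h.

Q_out = 86800 kJ/h

Extent of reaction ξ = 0.366 × 191 = 69.906 mol/min
Reaction term: ξ·ΔH°_rxn = 69.906 × 16.9 = 1181.4 kJ/min
Sensible, feed 84.2→25 °C: -3426.1 kJ/min
Outlet flows (mol/min): A 121.09, B 121.09, C 69.906, H₂O 69.906
Sensible, products 25→38.4 °C: 797.98 kJ/min
Q = ΔH = -1446.7 kJ/min = -24.112 kW
Heat removed = 86801 kJ/h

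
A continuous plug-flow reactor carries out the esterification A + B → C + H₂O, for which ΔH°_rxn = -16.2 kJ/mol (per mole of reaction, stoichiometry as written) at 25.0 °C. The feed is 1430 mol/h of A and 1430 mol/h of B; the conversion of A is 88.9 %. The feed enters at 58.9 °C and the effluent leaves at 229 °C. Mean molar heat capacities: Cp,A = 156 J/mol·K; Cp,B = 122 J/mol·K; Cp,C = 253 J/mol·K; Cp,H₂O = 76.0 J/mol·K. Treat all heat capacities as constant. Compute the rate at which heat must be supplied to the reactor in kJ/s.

Q_in = 16.7 kJ/s

Extent of reaction ξ = 0.889 × 1430 = 1271.3 mol/h
Reaction term: ξ·ΔH°_rxn = 1271.3 × -16.2 = -20595 kJ/h
Sensible, feed 58.9→25 °C: -13477 kJ/h
Outlet flows (mol/h): A 158.73, B 158.73, C 1271.3, H₂O 1271.3
Sensible, products 25→229 °C: 94324 kJ/h
Q = ΔH = 60253 kJ/h = 16.737 kW
Heat supplied = 16.737 kJ/s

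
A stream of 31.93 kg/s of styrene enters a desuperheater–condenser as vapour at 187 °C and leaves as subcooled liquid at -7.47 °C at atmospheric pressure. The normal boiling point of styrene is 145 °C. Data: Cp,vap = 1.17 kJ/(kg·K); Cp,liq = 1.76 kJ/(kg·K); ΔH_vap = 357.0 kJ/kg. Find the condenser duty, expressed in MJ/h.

Q_c = 77500 MJ/h

vapour 187→145 °C: -49.14 kJ/kg
condensation at 145 °C: -357 kJ/kg
liquid 145→-7.47 °C: -268.35 kJ/kg
Δh = -49.14 + -357 + -268.35 = -674.49 kJ/kg
Q = ṁ·Δh = 31.93 kg/s × -674.49 kJ/kg = -21536 kJ/s
|Q| = 21536 kW = 77531 MJ/h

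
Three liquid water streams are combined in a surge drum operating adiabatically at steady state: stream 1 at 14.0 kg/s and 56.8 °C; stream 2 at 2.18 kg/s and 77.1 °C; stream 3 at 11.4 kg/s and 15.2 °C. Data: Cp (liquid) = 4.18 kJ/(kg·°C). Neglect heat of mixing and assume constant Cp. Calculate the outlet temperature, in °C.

Energy balance with Q = 0: Σ ṁᵢCp,ᵢ(T_out − Tᵢ) = 0
T_out = Σ ṁᵢCp,ᵢTᵢ / Σ ṁᵢCp,ᵢ
      = 4750.8 / 115.28 = 41.209 °C

T_out = 41.2 °C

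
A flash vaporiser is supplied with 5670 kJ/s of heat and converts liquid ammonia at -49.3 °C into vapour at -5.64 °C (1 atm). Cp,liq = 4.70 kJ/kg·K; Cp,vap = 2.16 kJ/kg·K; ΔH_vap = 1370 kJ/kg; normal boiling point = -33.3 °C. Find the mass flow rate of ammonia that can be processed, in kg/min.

ṁ = 226 kg/min

Δh = 4.70×(-33.3−-49.3) + 1370 + 2.16×(-5.64−-33.3) = 1504.9 kJ/kg
Q = 5670 kJ/s = 5670 kJ/s = 340200 kJ/min
ṁ = Q/Δh = 340200 / 1504.9 = 226.05 kg/min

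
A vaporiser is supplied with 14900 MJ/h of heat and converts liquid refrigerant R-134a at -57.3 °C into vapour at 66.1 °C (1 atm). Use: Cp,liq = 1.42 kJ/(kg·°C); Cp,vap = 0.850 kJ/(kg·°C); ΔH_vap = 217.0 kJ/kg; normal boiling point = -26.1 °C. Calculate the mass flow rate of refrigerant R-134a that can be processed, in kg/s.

Δh = 1.42×(-26.1−-57.3) + 217.0 + 0.850×(66.1−-26.1) = 339.67 kJ/kg
Q = 14900 MJ/h = 4138.9 kJ/s = 4138.9 kJ/s
ṁ = Q/Δh = 4138.9 / 339.67 = 12.185 kg/s

ṁ = 12.2 kg/s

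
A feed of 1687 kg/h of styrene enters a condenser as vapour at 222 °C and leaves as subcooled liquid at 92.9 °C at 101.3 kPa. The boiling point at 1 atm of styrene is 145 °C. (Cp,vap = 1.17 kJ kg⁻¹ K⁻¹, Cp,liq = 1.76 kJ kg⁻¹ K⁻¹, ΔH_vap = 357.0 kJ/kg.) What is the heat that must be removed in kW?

vapour 222→145 °C: -90.09 kJ/kg
condensation at 145 °C: -357 kJ/kg
liquid 145→92.9 °C: -91.696 kJ/kg
Δh = -90.09 + -357 + -91.696 = -538.79 kJ/kg
Q = ṁ·Δh = 1687 kg/h × -538.79 kJ/kg = -908930 kJ/h
|Q| = 252.48 kW

Q_c = 252 kW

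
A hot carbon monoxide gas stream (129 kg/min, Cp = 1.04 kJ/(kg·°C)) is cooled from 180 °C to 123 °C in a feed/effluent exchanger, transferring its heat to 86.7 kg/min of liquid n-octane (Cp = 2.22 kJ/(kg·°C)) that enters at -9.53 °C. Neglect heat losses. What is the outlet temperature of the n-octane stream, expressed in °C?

T_c,out = 30.2 °C

Heat released by hot stream: Q = 129 × 1.04 × (180 − 123) = 7647.1 kJ/min
Energy balance on cold side (adiabatic exchanger): Q = ṁ_c·Cp_c·(T_c,out − T_c,in)
T_c,out = -9.53 + 7647.1/(86.7 × 2.22) = 30.201 °C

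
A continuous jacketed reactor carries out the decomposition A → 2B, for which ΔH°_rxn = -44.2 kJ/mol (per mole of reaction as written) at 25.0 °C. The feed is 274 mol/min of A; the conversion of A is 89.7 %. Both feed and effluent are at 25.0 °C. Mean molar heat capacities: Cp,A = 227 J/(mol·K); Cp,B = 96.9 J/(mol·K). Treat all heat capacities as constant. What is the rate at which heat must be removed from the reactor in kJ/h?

Q_out = 652000 kJ/h

Extent of reaction ξ = 0.897 × 274 = 245.78 mol/min
Reaction term: ξ·ΔH°_rxn = 245.78 × -44.2 = -10863 kJ/min
Q = ΔH = -10863 kJ/min = -181.06 kW
Heat removed = 651800 kJ/h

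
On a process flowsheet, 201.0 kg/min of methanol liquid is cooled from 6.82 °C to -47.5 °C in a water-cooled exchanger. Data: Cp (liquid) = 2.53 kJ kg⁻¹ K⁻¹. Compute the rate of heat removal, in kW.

Q_c = 460 kW

Q = ṁ·Cp·ΔT = 201.0 × 2.53 × (-47.5 − 6.82) = -27623 kJ/min
Converting: 27623 / 60 s = 460.39 kW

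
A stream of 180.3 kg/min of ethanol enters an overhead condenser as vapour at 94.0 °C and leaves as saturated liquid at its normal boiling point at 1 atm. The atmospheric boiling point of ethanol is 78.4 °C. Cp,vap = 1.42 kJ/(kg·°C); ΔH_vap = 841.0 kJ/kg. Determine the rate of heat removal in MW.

Q_c = 2.59 MW

vapour 94.0→78.4 °C: -22.152 kJ/kg
condensation at 78.4 °C: -841 kJ/kg
Δh = -22.152 + -841 = -863.15 kJ/kg
Q = ṁ·Δh = 180.3 kg/min × -863.15 kJ/kg = -155630 kJ/min
|Q| = 2593.8 kW = 2.5938 MW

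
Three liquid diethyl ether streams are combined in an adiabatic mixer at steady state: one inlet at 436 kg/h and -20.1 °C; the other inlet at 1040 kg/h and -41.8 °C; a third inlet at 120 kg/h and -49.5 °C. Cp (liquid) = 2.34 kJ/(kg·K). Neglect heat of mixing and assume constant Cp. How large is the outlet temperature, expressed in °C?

Energy balance with Q = 0: Σ ṁᵢCp,ᵢ(T_out − Tᵢ) = 0
Σ ṁᵢCp,ᵢTᵢ = 436×2.34×-20.1 + 1040×2.34×-41.8 + 120×2.34×-49.5 = -136130
Σ ṁᵢCp,ᵢ = 436×2.34 + 1040×2.34 + 120×2.34 = 3734.6
T_out = -136130 / 3734.6 = -36.451 °C

T_out = -36.5 °C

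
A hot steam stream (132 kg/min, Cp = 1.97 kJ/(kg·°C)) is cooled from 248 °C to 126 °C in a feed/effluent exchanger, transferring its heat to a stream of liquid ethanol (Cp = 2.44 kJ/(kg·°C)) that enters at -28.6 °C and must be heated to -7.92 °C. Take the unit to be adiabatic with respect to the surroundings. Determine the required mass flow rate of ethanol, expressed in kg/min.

Heat released by hot stream: Q = 132 × 1.97 × (248 − 126) = 31725 kJ/min
Energy balance on cold side (adiabatic exchanger): Q = ṁ_c·Cp_c·(T_c,out − T_c,in)
ṁ_c = 31725 / [2.44 × (-7.92 − -28.6)] = 628.72 kg/min

ṁ_c = 629 kg/min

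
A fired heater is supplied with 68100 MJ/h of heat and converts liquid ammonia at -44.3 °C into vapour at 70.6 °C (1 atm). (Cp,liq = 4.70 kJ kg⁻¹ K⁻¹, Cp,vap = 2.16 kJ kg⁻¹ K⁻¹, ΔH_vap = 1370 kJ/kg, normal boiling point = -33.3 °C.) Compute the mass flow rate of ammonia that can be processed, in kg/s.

ṁ = 11.5 kg/s

Δh = 4.70×(-33.3−-44.3) + 1370 + 2.16×(70.6−-33.3) = 1646.1 kJ/kg
Q = 68100 MJ/h = 18917 kJ/s = 18917 kJ/s
ṁ = Q/Δh = 18917 / 1646.1 = 11.492 kg/s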